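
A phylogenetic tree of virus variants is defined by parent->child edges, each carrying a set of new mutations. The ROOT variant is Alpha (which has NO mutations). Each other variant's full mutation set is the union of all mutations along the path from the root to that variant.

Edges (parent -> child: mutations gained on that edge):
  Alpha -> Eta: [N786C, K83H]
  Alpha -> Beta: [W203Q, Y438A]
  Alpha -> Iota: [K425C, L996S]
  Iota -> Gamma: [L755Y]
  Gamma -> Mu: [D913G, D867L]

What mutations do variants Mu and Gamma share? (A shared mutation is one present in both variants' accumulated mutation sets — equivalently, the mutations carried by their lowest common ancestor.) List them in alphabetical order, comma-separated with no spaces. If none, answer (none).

Accumulating mutations along path to Mu:
  At Alpha: gained [] -> total []
  At Iota: gained ['K425C', 'L996S'] -> total ['K425C', 'L996S']
  At Gamma: gained ['L755Y'] -> total ['K425C', 'L755Y', 'L996S']
  At Mu: gained ['D913G', 'D867L'] -> total ['D867L', 'D913G', 'K425C', 'L755Y', 'L996S']
Mutations(Mu) = ['D867L', 'D913G', 'K425C', 'L755Y', 'L996S']
Accumulating mutations along path to Gamma:
  At Alpha: gained [] -> total []
  At Iota: gained ['K425C', 'L996S'] -> total ['K425C', 'L996S']
  At Gamma: gained ['L755Y'] -> total ['K425C', 'L755Y', 'L996S']
Mutations(Gamma) = ['K425C', 'L755Y', 'L996S']
Intersection: ['D867L', 'D913G', 'K425C', 'L755Y', 'L996S'] ∩ ['K425C', 'L755Y', 'L996S'] = ['K425C', 'L755Y', 'L996S']

Answer: K425C,L755Y,L996S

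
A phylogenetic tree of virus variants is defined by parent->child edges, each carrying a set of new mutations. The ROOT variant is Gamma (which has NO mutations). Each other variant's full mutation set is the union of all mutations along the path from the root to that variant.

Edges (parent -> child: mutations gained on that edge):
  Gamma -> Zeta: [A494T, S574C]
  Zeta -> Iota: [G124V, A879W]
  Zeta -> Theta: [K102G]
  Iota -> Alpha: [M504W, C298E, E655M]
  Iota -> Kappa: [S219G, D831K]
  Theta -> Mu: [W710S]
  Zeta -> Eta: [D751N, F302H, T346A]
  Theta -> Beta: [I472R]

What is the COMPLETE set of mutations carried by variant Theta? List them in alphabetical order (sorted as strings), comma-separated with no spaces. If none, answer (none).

At Gamma: gained [] -> total []
At Zeta: gained ['A494T', 'S574C'] -> total ['A494T', 'S574C']
At Theta: gained ['K102G'] -> total ['A494T', 'K102G', 'S574C']

Answer: A494T,K102G,S574C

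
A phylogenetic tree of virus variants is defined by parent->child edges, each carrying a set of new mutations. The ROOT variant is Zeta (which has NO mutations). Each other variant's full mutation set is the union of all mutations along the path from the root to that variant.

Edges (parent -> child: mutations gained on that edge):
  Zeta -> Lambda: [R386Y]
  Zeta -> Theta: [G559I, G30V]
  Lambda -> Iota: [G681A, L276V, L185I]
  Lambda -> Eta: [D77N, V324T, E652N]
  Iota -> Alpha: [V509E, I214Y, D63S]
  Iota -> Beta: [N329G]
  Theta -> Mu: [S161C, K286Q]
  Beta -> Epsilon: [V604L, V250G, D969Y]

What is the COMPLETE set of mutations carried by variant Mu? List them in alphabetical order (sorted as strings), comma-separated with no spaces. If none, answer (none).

Answer: G30V,G559I,K286Q,S161C

Derivation:
At Zeta: gained [] -> total []
At Theta: gained ['G559I', 'G30V'] -> total ['G30V', 'G559I']
At Mu: gained ['S161C', 'K286Q'] -> total ['G30V', 'G559I', 'K286Q', 'S161C']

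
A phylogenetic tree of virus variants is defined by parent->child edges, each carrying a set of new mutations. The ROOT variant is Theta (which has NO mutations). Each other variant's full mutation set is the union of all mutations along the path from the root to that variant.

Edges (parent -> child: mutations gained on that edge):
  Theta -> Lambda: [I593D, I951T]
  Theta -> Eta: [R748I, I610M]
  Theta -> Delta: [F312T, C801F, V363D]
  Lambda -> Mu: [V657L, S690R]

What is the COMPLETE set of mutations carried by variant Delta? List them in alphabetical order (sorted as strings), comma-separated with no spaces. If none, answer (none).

At Theta: gained [] -> total []
At Delta: gained ['F312T', 'C801F', 'V363D'] -> total ['C801F', 'F312T', 'V363D']

Answer: C801F,F312T,V363D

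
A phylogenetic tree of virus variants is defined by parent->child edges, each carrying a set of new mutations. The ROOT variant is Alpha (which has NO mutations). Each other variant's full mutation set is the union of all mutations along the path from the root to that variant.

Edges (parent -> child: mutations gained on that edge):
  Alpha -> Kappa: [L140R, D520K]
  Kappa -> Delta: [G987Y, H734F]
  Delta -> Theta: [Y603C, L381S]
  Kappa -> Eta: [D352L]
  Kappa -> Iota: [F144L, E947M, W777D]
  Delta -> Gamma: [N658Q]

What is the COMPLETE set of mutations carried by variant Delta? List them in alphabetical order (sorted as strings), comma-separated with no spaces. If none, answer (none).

Answer: D520K,G987Y,H734F,L140R

Derivation:
At Alpha: gained [] -> total []
At Kappa: gained ['L140R', 'D520K'] -> total ['D520K', 'L140R']
At Delta: gained ['G987Y', 'H734F'] -> total ['D520K', 'G987Y', 'H734F', 'L140R']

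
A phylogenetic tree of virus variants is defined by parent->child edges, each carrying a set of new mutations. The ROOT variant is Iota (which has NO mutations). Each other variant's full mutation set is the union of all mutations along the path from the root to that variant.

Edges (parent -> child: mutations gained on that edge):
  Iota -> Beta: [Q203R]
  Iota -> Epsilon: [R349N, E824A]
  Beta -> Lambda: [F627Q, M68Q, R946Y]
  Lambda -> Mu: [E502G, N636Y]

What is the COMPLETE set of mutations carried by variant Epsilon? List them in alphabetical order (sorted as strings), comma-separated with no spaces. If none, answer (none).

Answer: E824A,R349N

Derivation:
At Iota: gained [] -> total []
At Epsilon: gained ['R349N', 'E824A'] -> total ['E824A', 'R349N']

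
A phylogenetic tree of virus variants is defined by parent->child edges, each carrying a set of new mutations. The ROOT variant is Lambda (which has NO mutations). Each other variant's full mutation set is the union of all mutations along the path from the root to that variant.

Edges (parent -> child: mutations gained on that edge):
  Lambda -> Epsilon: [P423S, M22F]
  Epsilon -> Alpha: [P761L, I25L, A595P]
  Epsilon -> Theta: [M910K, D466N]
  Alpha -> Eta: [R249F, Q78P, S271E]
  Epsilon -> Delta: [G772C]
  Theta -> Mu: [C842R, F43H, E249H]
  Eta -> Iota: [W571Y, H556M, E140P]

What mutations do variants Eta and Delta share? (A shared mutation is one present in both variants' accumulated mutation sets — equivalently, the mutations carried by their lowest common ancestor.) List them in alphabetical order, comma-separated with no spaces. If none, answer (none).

Accumulating mutations along path to Eta:
  At Lambda: gained [] -> total []
  At Epsilon: gained ['P423S', 'M22F'] -> total ['M22F', 'P423S']
  At Alpha: gained ['P761L', 'I25L', 'A595P'] -> total ['A595P', 'I25L', 'M22F', 'P423S', 'P761L']
  At Eta: gained ['R249F', 'Q78P', 'S271E'] -> total ['A595P', 'I25L', 'M22F', 'P423S', 'P761L', 'Q78P', 'R249F', 'S271E']
Mutations(Eta) = ['A595P', 'I25L', 'M22F', 'P423S', 'P761L', 'Q78P', 'R249F', 'S271E']
Accumulating mutations along path to Delta:
  At Lambda: gained [] -> total []
  At Epsilon: gained ['P423S', 'M22F'] -> total ['M22F', 'P423S']
  At Delta: gained ['G772C'] -> total ['G772C', 'M22F', 'P423S']
Mutations(Delta) = ['G772C', 'M22F', 'P423S']
Intersection: ['A595P', 'I25L', 'M22F', 'P423S', 'P761L', 'Q78P', 'R249F', 'S271E'] ∩ ['G772C', 'M22F', 'P423S'] = ['M22F', 'P423S']

Answer: M22F,P423S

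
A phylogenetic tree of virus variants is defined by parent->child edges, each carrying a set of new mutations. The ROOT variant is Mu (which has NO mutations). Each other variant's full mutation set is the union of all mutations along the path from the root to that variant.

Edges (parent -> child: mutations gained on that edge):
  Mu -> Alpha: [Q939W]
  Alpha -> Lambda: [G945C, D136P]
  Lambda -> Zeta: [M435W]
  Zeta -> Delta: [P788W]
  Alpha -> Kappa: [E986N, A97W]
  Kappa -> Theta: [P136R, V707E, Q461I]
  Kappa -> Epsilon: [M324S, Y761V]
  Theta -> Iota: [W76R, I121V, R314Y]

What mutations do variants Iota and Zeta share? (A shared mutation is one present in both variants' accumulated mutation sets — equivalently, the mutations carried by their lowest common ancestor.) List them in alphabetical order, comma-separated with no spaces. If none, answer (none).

Answer: Q939W

Derivation:
Accumulating mutations along path to Iota:
  At Mu: gained [] -> total []
  At Alpha: gained ['Q939W'] -> total ['Q939W']
  At Kappa: gained ['E986N', 'A97W'] -> total ['A97W', 'E986N', 'Q939W']
  At Theta: gained ['P136R', 'V707E', 'Q461I'] -> total ['A97W', 'E986N', 'P136R', 'Q461I', 'Q939W', 'V707E']
  At Iota: gained ['W76R', 'I121V', 'R314Y'] -> total ['A97W', 'E986N', 'I121V', 'P136R', 'Q461I', 'Q939W', 'R314Y', 'V707E', 'W76R']
Mutations(Iota) = ['A97W', 'E986N', 'I121V', 'P136R', 'Q461I', 'Q939W', 'R314Y', 'V707E', 'W76R']
Accumulating mutations along path to Zeta:
  At Mu: gained [] -> total []
  At Alpha: gained ['Q939W'] -> total ['Q939W']
  At Lambda: gained ['G945C', 'D136P'] -> total ['D136P', 'G945C', 'Q939W']
  At Zeta: gained ['M435W'] -> total ['D136P', 'G945C', 'M435W', 'Q939W']
Mutations(Zeta) = ['D136P', 'G945C', 'M435W', 'Q939W']
Intersection: ['A97W', 'E986N', 'I121V', 'P136R', 'Q461I', 'Q939W', 'R314Y', 'V707E', 'W76R'] ∩ ['D136P', 'G945C', 'M435W', 'Q939W'] = ['Q939W']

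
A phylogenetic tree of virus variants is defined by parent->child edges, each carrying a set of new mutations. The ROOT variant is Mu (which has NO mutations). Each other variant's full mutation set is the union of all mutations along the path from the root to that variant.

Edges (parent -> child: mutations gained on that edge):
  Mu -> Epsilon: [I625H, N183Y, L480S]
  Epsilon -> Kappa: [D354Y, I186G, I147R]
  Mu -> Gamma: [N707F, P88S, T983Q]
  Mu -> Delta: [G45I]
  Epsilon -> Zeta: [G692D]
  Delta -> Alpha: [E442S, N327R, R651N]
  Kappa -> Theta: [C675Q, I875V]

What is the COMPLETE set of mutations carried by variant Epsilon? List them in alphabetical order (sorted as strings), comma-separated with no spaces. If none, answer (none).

At Mu: gained [] -> total []
At Epsilon: gained ['I625H', 'N183Y', 'L480S'] -> total ['I625H', 'L480S', 'N183Y']

Answer: I625H,L480S,N183Y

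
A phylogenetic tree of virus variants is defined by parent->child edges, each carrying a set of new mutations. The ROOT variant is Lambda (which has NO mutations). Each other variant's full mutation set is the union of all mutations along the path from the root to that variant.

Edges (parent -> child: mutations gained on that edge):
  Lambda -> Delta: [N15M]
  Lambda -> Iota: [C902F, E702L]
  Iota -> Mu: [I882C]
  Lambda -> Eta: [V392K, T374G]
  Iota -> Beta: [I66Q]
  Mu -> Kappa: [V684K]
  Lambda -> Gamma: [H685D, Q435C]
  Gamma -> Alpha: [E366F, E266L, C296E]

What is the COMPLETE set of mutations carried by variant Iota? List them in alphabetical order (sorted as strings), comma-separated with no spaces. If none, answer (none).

Answer: C902F,E702L

Derivation:
At Lambda: gained [] -> total []
At Iota: gained ['C902F', 'E702L'] -> total ['C902F', 'E702L']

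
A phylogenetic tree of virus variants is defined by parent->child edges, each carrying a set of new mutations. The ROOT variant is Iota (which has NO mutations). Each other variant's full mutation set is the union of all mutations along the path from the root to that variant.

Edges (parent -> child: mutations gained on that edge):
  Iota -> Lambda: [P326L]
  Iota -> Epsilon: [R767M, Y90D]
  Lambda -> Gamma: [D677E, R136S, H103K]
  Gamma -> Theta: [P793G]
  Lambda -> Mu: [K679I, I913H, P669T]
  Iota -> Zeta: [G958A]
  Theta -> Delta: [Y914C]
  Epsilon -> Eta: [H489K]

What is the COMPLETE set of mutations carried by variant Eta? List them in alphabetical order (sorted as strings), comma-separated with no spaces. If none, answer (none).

Answer: H489K,R767M,Y90D

Derivation:
At Iota: gained [] -> total []
At Epsilon: gained ['R767M', 'Y90D'] -> total ['R767M', 'Y90D']
At Eta: gained ['H489K'] -> total ['H489K', 'R767M', 'Y90D']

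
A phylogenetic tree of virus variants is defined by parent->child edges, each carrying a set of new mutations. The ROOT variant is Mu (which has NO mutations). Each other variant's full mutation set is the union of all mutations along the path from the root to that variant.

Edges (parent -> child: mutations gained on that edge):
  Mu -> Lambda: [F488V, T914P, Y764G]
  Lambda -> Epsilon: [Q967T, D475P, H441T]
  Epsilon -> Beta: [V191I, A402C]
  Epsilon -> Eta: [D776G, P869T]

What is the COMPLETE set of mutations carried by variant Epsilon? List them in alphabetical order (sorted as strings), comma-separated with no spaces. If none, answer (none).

At Mu: gained [] -> total []
At Lambda: gained ['F488V', 'T914P', 'Y764G'] -> total ['F488V', 'T914P', 'Y764G']
At Epsilon: gained ['Q967T', 'D475P', 'H441T'] -> total ['D475P', 'F488V', 'H441T', 'Q967T', 'T914P', 'Y764G']

Answer: D475P,F488V,H441T,Q967T,T914P,Y764G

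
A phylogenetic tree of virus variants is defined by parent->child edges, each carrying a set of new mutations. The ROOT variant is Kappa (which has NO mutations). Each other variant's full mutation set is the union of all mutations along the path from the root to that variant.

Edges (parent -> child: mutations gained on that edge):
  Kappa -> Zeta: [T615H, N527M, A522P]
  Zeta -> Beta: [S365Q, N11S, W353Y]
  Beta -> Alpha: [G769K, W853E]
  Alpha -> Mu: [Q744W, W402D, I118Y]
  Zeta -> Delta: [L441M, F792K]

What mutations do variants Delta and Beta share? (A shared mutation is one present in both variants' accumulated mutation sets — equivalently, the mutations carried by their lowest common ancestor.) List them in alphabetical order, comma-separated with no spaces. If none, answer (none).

Answer: A522P,N527M,T615H

Derivation:
Accumulating mutations along path to Delta:
  At Kappa: gained [] -> total []
  At Zeta: gained ['T615H', 'N527M', 'A522P'] -> total ['A522P', 'N527M', 'T615H']
  At Delta: gained ['L441M', 'F792K'] -> total ['A522P', 'F792K', 'L441M', 'N527M', 'T615H']
Mutations(Delta) = ['A522P', 'F792K', 'L441M', 'N527M', 'T615H']
Accumulating mutations along path to Beta:
  At Kappa: gained [] -> total []
  At Zeta: gained ['T615H', 'N527M', 'A522P'] -> total ['A522P', 'N527M', 'T615H']
  At Beta: gained ['S365Q', 'N11S', 'W353Y'] -> total ['A522P', 'N11S', 'N527M', 'S365Q', 'T615H', 'W353Y']
Mutations(Beta) = ['A522P', 'N11S', 'N527M', 'S365Q', 'T615H', 'W353Y']
Intersection: ['A522P', 'F792K', 'L441M', 'N527M', 'T615H'] ∩ ['A522P', 'N11S', 'N527M', 'S365Q', 'T615H', 'W353Y'] = ['A522P', 'N527M', 'T615H']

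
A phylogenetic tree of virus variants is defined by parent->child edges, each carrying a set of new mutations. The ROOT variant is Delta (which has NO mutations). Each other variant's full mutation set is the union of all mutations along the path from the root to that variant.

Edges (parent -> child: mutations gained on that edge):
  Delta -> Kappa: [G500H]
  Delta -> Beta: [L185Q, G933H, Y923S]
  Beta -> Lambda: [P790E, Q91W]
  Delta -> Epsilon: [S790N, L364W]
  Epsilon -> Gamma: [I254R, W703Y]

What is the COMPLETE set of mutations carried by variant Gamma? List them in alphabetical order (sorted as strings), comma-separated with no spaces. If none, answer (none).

Answer: I254R,L364W,S790N,W703Y

Derivation:
At Delta: gained [] -> total []
At Epsilon: gained ['S790N', 'L364W'] -> total ['L364W', 'S790N']
At Gamma: gained ['I254R', 'W703Y'] -> total ['I254R', 'L364W', 'S790N', 'W703Y']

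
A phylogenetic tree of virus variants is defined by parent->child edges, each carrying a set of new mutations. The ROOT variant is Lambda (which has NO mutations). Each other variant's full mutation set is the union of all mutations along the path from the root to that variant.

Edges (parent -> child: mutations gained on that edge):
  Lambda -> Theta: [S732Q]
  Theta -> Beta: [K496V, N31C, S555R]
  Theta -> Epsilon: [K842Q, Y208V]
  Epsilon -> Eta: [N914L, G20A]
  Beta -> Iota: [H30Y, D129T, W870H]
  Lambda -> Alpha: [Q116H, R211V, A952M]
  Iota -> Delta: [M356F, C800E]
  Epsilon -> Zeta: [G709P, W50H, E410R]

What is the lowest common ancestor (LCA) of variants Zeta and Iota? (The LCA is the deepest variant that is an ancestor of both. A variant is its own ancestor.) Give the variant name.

Path from root to Zeta: Lambda -> Theta -> Epsilon -> Zeta
  ancestors of Zeta: {Lambda, Theta, Epsilon, Zeta}
Path from root to Iota: Lambda -> Theta -> Beta -> Iota
  ancestors of Iota: {Lambda, Theta, Beta, Iota}
Common ancestors: {Lambda, Theta}
Walk up from Iota: Iota (not in ancestors of Zeta), Beta (not in ancestors of Zeta), Theta (in ancestors of Zeta), Lambda (in ancestors of Zeta)
Deepest common ancestor (LCA) = Theta

Answer: Theta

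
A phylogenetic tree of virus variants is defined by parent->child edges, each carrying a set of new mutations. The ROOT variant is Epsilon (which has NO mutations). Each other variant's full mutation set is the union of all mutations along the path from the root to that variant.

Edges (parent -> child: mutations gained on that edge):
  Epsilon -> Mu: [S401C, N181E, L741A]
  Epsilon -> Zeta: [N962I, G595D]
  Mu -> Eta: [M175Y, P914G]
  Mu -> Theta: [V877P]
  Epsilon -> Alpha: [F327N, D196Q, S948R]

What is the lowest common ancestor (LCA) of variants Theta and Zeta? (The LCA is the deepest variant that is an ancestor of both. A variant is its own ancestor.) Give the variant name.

Path from root to Theta: Epsilon -> Mu -> Theta
  ancestors of Theta: {Epsilon, Mu, Theta}
Path from root to Zeta: Epsilon -> Zeta
  ancestors of Zeta: {Epsilon, Zeta}
Common ancestors: {Epsilon}
Walk up from Zeta: Zeta (not in ancestors of Theta), Epsilon (in ancestors of Theta)
Deepest common ancestor (LCA) = Epsilon

Answer: Epsilon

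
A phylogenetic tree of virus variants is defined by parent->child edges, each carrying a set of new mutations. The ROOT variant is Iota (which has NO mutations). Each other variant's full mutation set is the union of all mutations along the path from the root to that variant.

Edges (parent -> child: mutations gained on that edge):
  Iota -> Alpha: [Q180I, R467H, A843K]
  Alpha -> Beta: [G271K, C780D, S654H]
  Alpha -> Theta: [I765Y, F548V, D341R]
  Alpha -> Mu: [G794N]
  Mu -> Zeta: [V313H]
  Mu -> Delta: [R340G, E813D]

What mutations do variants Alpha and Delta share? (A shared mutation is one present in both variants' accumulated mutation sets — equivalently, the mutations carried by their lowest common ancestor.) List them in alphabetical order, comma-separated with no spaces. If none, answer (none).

Accumulating mutations along path to Alpha:
  At Iota: gained [] -> total []
  At Alpha: gained ['Q180I', 'R467H', 'A843K'] -> total ['A843K', 'Q180I', 'R467H']
Mutations(Alpha) = ['A843K', 'Q180I', 'R467H']
Accumulating mutations along path to Delta:
  At Iota: gained [] -> total []
  At Alpha: gained ['Q180I', 'R467H', 'A843K'] -> total ['A843K', 'Q180I', 'R467H']
  At Mu: gained ['G794N'] -> total ['A843K', 'G794N', 'Q180I', 'R467H']
  At Delta: gained ['R340G', 'E813D'] -> total ['A843K', 'E813D', 'G794N', 'Q180I', 'R340G', 'R467H']
Mutations(Delta) = ['A843K', 'E813D', 'G794N', 'Q180I', 'R340G', 'R467H']
Intersection: ['A843K', 'Q180I', 'R467H'] ∩ ['A843K', 'E813D', 'G794N', 'Q180I', 'R340G', 'R467H'] = ['A843K', 'Q180I', 'R467H']

Answer: A843K,Q180I,R467H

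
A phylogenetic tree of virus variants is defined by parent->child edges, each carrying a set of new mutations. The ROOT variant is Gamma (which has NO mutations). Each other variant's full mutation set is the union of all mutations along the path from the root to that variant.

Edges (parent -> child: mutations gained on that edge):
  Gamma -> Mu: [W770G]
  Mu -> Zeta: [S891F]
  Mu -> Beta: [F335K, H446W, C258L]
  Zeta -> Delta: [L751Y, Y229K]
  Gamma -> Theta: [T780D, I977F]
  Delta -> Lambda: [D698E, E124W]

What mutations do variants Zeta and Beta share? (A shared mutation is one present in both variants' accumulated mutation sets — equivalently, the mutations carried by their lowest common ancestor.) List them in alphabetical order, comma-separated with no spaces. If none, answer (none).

Answer: W770G

Derivation:
Accumulating mutations along path to Zeta:
  At Gamma: gained [] -> total []
  At Mu: gained ['W770G'] -> total ['W770G']
  At Zeta: gained ['S891F'] -> total ['S891F', 'W770G']
Mutations(Zeta) = ['S891F', 'W770G']
Accumulating mutations along path to Beta:
  At Gamma: gained [] -> total []
  At Mu: gained ['W770G'] -> total ['W770G']
  At Beta: gained ['F335K', 'H446W', 'C258L'] -> total ['C258L', 'F335K', 'H446W', 'W770G']
Mutations(Beta) = ['C258L', 'F335K', 'H446W', 'W770G']
Intersection: ['S891F', 'W770G'] ∩ ['C258L', 'F335K', 'H446W', 'W770G'] = ['W770G']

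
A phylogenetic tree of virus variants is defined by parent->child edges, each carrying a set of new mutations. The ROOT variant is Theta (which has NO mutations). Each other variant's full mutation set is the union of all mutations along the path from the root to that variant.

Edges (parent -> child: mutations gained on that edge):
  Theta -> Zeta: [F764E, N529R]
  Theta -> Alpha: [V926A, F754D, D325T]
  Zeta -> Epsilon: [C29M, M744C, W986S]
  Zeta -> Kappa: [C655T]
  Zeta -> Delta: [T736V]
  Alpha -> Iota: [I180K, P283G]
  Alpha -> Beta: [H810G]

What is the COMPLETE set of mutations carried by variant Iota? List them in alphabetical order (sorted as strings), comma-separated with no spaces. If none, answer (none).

Answer: D325T,F754D,I180K,P283G,V926A

Derivation:
At Theta: gained [] -> total []
At Alpha: gained ['V926A', 'F754D', 'D325T'] -> total ['D325T', 'F754D', 'V926A']
At Iota: gained ['I180K', 'P283G'] -> total ['D325T', 'F754D', 'I180K', 'P283G', 'V926A']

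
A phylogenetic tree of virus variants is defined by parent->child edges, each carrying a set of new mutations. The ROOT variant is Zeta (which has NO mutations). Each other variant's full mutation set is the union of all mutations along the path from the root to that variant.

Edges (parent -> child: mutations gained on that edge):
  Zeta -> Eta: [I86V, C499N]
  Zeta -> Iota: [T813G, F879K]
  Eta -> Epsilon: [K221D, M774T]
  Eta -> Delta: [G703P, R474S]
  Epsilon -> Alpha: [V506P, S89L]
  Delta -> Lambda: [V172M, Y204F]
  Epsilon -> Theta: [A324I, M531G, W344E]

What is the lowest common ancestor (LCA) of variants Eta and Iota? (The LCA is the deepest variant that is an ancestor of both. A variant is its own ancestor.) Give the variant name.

Answer: Zeta

Derivation:
Path from root to Eta: Zeta -> Eta
  ancestors of Eta: {Zeta, Eta}
Path from root to Iota: Zeta -> Iota
  ancestors of Iota: {Zeta, Iota}
Common ancestors: {Zeta}
Walk up from Iota: Iota (not in ancestors of Eta), Zeta (in ancestors of Eta)
Deepest common ancestor (LCA) = Zeta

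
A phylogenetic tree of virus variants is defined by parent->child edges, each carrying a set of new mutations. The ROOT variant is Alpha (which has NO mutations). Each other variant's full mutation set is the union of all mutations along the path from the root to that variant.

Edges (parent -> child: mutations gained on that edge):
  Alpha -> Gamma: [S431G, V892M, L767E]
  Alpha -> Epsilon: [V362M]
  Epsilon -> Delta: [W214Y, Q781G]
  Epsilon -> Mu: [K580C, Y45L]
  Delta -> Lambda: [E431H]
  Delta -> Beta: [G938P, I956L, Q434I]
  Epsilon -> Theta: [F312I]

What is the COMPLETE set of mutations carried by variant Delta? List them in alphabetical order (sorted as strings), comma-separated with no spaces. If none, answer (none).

Answer: Q781G,V362M,W214Y

Derivation:
At Alpha: gained [] -> total []
At Epsilon: gained ['V362M'] -> total ['V362M']
At Delta: gained ['W214Y', 'Q781G'] -> total ['Q781G', 'V362M', 'W214Y']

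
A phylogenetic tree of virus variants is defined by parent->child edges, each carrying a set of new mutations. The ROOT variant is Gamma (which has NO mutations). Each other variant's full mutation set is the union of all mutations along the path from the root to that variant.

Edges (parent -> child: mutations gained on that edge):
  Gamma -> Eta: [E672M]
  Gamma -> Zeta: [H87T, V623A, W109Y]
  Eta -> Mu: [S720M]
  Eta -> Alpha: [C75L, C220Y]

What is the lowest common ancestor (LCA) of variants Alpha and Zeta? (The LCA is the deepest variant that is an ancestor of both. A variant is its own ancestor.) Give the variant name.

Path from root to Alpha: Gamma -> Eta -> Alpha
  ancestors of Alpha: {Gamma, Eta, Alpha}
Path from root to Zeta: Gamma -> Zeta
  ancestors of Zeta: {Gamma, Zeta}
Common ancestors: {Gamma}
Walk up from Zeta: Zeta (not in ancestors of Alpha), Gamma (in ancestors of Alpha)
Deepest common ancestor (LCA) = Gamma

Answer: Gamma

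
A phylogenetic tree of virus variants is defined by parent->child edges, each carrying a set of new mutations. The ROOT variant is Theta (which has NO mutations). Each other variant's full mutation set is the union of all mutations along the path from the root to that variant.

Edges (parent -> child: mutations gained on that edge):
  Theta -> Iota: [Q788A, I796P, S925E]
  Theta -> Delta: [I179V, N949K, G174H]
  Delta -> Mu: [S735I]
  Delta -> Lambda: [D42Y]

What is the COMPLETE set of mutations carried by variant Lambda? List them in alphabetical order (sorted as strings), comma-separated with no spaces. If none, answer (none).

At Theta: gained [] -> total []
At Delta: gained ['I179V', 'N949K', 'G174H'] -> total ['G174H', 'I179V', 'N949K']
At Lambda: gained ['D42Y'] -> total ['D42Y', 'G174H', 'I179V', 'N949K']

Answer: D42Y,G174H,I179V,N949K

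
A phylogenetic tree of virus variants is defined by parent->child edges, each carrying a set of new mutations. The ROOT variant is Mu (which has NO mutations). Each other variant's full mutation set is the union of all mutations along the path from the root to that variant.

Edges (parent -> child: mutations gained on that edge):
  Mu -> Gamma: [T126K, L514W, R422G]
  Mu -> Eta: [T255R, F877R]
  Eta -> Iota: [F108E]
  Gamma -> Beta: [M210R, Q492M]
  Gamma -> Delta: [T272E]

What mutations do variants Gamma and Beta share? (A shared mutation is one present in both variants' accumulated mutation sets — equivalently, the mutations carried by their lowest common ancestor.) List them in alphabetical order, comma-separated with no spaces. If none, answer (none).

Accumulating mutations along path to Gamma:
  At Mu: gained [] -> total []
  At Gamma: gained ['T126K', 'L514W', 'R422G'] -> total ['L514W', 'R422G', 'T126K']
Mutations(Gamma) = ['L514W', 'R422G', 'T126K']
Accumulating mutations along path to Beta:
  At Mu: gained [] -> total []
  At Gamma: gained ['T126K', 'L514W', 'R422G'] -> total ['L514W', 'R422G', 'T126K']
  At Beta: gained ['M210R', 'Q492M'] -> total ['L514W', 'M210R', 'Q492M', 'R422G', 'T126K']
Mutations(Beta) = ['L514W', 'M210R', 'Q492M', 'R422G', 'T126K']
Intersection: ['L514W', 'R422G', 'T126K'] ∩ ['L514W', 'M210R', 'Q492M', 'R422G', 'T126K'] = ['L514W', 'R422G', 'T126K']

Answer: L514W,R422G,T126K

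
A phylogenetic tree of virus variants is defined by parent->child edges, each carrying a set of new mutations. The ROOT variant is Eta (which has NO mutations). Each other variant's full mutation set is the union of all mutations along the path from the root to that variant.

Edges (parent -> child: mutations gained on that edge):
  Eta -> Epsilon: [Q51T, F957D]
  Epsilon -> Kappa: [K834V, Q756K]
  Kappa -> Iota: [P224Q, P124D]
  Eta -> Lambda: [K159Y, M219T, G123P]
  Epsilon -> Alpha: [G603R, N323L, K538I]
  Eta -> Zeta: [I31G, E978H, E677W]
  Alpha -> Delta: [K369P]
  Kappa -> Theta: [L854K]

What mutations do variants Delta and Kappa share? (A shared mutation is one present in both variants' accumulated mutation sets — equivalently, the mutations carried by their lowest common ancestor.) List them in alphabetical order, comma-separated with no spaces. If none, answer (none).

Accumulating mutations along path to Delta:
  At Eta: gained [] -> total []
  At Epsilon: gained ['Q51T', 'F957D'] -> total ['F957D', 'Q51T']
  At Alpha: gained ['G603R', 'N323L', 'K538I'] -> total ['F957D', 'G603R', 'K538I', 'N323L', 'Q51T']
  At Delta: gained ['K369P'] -> total ['F957D', 'G603R', 'K369P', 'K538I', 'N323L', 'Q51T']
Mutations(Delta) = ['F957D', 'G603R', 'K369P', 'K538I', 'N323L', 'Q51T']
Accumulating mutations along path to Kappa:
  At Eta: gained [] -> total []
  At Epsilon: gained ['Q51T', 'F957D'] -> total ['F957D', 'Q51T']
  At Kappa: gained ['K834V', 'Q756K'] -> total ['F957D', 'K834V', 'Q51T', 'Q756K']
Mutations(Kappa) = ['F957D', 'K834V', 'Q51T', 'Q756K']
Intersection: ['F957D', 'G603R', 'K369P', 'K538I', 'N323L', 'Q51T'] ∩ ['F957D', 'K834V', 'Q51T', 'Q756K'] = ['F957D', 'Q51T']

Answer: F957D,Q51T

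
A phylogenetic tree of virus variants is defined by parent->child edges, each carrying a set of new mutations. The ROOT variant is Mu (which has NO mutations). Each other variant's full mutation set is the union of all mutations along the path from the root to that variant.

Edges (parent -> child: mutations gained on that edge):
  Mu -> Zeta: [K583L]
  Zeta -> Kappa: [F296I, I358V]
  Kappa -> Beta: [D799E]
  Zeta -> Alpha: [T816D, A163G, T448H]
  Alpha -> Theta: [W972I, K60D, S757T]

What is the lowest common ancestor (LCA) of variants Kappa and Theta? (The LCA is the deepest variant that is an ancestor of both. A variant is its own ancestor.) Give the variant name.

Answer: Zeta

Derivation:
Path from root to Kappa: Mu -> Zeta -> Kappa
  ancestors of Kappa: {Mu, Zeta, Kappa}
Path from root to Theta: Mu -> Zeta -> Alpha -> Theta
  ancestors of Theta: {Mu, Zeta, Alpha, Theta}
Common ancestors: {Mu, Zeta}
Walk up from Theta: Theta (not in ancestors of Kappa), Alpha (not in ancestors of Kappa), Zeta (in ancestors of Kappa), Mu (in ancestors of Kappa)
Deepest common ancestor (LCA) = Zeta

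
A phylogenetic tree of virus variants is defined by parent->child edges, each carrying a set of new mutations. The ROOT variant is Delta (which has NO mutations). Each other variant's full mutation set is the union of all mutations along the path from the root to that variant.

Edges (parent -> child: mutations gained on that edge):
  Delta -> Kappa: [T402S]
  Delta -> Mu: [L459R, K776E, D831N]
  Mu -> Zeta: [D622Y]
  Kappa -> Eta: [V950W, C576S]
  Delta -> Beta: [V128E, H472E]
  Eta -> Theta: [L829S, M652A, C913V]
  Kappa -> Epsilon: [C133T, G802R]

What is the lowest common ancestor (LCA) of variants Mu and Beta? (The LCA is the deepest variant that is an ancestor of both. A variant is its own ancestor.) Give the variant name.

Path from root to Mu: Delta -> Mu
  ancestors of Mu: {Delta, Mu}
Path from root to Beta: Delta -> Beta
  ancestors of Beta: {Delta, Beta}
Common ancestors: {Delta}
Walk up from Beta: Beta (not in ancestors of Mu), Delta (in ancestors of Mu)
Deepest common ancestor (LCA) = Delta

Answer: Delta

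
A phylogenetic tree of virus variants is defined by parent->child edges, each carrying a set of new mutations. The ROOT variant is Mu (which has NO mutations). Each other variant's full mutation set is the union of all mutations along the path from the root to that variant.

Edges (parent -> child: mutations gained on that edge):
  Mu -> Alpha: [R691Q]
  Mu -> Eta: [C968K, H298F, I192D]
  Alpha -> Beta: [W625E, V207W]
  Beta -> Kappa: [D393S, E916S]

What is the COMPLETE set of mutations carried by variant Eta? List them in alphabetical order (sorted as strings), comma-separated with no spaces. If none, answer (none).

Answer: C968K,H298F,I192D

Derivation:
At Mu: gained [] -> total []
At Eta: gained ['C968K', 'H298F', 'I192D'] -> total ['C968K', 'H298F', 'I192D']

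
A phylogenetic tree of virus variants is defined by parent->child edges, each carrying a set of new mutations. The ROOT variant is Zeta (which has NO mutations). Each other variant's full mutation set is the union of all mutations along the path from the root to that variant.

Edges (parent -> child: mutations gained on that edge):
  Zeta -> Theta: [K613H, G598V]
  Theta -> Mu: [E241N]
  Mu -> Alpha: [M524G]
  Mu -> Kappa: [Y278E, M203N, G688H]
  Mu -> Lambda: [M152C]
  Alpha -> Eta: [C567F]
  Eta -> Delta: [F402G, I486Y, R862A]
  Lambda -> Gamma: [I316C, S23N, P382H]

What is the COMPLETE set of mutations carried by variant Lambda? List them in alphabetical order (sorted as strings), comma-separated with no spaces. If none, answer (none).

Answer: E241N,G598V,K613H,M152C

Derivation:
At Zeta: gained [] -> total []
At Theta: gained ['K613H', 'G598V'] -> total ['G598V', 'K613H']
At Mu: gained ['E241N'] -> total ['E241N', 'G598V', 'K613H']
At Lambda: gained ['M152C'] -> total ['E241N', 'G598V', 'K613H', 'M152C']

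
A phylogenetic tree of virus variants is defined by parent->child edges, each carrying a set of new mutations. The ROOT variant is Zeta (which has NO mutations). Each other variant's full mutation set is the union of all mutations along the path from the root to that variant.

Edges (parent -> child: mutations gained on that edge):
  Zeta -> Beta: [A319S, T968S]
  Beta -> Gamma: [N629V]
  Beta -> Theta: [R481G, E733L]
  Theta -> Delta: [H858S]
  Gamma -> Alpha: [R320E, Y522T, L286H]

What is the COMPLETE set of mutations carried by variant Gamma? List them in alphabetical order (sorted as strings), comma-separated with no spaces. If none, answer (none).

At Zeta: gained [] -> total []
At Beta: gained ['A319S', 'T968S'] -> total ['A319S', 'T968S']
At Gamma: gained ['N629V'] -> total ['A319S', 'N629V', 'T968S']

Answer: A319S,N629V,T968S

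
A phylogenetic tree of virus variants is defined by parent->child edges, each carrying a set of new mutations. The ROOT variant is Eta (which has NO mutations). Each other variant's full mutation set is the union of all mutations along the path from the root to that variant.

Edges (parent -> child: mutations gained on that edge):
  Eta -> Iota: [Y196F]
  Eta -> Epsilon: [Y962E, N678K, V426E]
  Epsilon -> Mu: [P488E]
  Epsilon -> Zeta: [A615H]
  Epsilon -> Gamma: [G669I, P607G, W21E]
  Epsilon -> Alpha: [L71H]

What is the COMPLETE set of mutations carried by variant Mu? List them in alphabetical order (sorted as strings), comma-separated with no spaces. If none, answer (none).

Answer: N678K,P488E,V426E,Y962E

Derivation:
At Eta: gained [] -> total []
At Epsilon: gained ['Y962E', 'N678K', 'V426E'] -> total ['N678K', 'V426E', 'Y962E']
At Mu: gained ['P488E'] -> total ['N678K', 'P488E', 'V426E', 'Y962E']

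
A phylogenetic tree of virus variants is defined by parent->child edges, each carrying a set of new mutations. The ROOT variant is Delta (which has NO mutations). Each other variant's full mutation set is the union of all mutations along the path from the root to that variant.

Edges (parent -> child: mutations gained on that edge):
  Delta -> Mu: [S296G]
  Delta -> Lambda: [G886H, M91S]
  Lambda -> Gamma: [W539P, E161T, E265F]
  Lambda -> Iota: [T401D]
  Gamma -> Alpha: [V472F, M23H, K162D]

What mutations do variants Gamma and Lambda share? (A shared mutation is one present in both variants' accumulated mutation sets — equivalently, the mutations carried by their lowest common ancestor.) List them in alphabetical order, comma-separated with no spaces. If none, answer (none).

Answer: G886H,M91S

Derivation:
Accumulating mutations along path to Gamma:
  At Delta: gained [] -> total []
  At Lambda: gained ['G886H', 'M91S'] -> total ['G886H', 'M91S']
  At Gamma: gained ['W539P', 'E161T', 'E265F'] -> total ['E161T', 'E265F', 'G886H', 'M91S', 'W539P']
Mutations(Gamma) = ['E161T', 'E265F', 'G886H', 'M91S', 'W539P']
Accumulating mutations along path to Lambda:
  At Delta: gained [] -> total []
  At Lambda: gained ['G886H', 'M91S'] -> total ['G886H', 'M91S']
Mutations(Lambda) = ['G886H', 'M91S']
Intersection: ['E161T', 'E265F', 'G886H', 'M91S', 'W539P'] ∩ ['G886H', 'M91S'] = ['G886H', 'M91S']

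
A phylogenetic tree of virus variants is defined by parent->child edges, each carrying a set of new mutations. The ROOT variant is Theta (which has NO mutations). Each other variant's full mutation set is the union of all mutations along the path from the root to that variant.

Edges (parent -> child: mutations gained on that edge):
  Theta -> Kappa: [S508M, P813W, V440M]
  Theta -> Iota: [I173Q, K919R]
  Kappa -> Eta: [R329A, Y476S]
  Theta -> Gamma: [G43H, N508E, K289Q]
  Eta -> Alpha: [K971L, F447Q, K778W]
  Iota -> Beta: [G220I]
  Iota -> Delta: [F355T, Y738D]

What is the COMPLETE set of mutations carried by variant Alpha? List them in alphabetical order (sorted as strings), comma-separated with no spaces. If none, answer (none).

At Theta: gained [] -> total []
At Kappa: gained ['S508M', 'P813W', 'V440M'] -> total ['P813W', 'S508M', 'V440M']
At Eta: gained ['R329A', 'Y476S'] -> total ['P813W', 'R329A', 'S508M', 'V440M', 'Y476S']
At Alpha: gained ['K971L', 'F447Q', 'K778W'] -> total ['F447Q', 'K778W', 'K971L', 'P813W', 'R329A', 'S508M', 'V440M', 'Y476S']

Answer: F447Q,K778W,K971L,P813W,R329A,S508M,V440M,Y476S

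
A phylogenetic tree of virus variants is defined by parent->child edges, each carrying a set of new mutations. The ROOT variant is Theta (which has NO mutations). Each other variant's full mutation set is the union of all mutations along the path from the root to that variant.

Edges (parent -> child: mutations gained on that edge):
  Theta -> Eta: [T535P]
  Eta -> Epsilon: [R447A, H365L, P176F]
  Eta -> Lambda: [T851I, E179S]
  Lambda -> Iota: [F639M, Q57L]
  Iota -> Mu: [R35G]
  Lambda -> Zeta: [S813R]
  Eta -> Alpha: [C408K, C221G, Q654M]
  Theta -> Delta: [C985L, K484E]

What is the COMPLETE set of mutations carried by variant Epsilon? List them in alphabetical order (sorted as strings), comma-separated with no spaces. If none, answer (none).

At Theta: gained [] -> total []
At Eta: gained ['T535P'] -> total ['T535P']
At Epsilon: gained ['R447A', 'H365L', 'P176F'] -> total ['H365L', 'P176F', 'R447A', 'T535P']

Answer: H365L,P176F,R447A,T535P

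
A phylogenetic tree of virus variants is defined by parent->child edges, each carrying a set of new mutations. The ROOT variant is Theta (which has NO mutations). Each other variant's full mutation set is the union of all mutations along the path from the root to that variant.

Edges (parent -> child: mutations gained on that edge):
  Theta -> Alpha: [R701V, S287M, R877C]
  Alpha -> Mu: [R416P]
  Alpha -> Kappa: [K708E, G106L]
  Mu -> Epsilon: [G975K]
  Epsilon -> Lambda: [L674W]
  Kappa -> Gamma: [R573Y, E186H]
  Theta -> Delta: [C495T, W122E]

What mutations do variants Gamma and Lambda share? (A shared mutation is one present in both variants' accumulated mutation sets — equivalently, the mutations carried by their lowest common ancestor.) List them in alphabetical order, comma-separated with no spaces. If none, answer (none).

Answer: R701V,R877C,S287M

Derivation:
Accumulating mutations along path to Gamma:
  At Theta: gained [] -> total []
  At Alpha: gained ['R701V', 'S287M', 'R877C'] -> total ['R701V', 'R877C', 'S287M']
  At Kappa: gained ['K708E', 'G106L'] -> total ['G106L', 'K708E', 'R701V', 'R877C', 'S287M']
  At Gamma: gained ['R573Y', 'E186H'] -> total ['E186H', 'G106L', 'K708E', 'R573Y', 'R701V', 'R877C', 'S287M']
Mutations(Gamma) = ['E186H', 'G106L', 'K708E', 'R573Y', 'R701V', 'R877C', 'S287M']
Accumulating mutations along path to Lambda:
  At Theta: gained [] -> total []
  At Alpha: gained ['R701V', 'S287M', 'R877C'] -> total ['R701V', 'R877C', 'S287M']
  At Mu: gained ['R416P'] -> total ['R416P', 'R701V', 'R877C', 'S287M']
  At Epsilon: gained ['G975K'] -> total ['G975K', 'R416P', 'R701V', 'R877C', 'S287M']
  At Lambda: gained ['L674W'] -> total ['G975K', 'L674W', 'R416P', 'R701V', 'R877C', 'S287M']
Mutations(Lambda) = ['G975K', 'L674W', 'R416P', 'R701V', 'R877C', 'S287M']
Intersection: ['E186H', 'G106L', 'K708E', 'R573Y', 'R701V', 'R877C', 'S287M'] ∩ ['G975K', 'L674W', 'R416P', 'R701V', 'R877C', 'S287M'] = ['R701V', 'R877C', 'S287M']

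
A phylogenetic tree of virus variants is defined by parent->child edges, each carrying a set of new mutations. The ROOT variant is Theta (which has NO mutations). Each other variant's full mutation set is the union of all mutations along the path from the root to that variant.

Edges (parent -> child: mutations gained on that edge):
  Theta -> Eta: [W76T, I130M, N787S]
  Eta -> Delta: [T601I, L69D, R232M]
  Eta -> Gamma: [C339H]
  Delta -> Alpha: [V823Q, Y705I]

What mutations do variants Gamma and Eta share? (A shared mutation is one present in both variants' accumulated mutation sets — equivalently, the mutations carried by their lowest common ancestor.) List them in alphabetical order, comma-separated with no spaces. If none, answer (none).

Accumulating mutations along path to Gamma:
  At Theta: gained [] -> total []
  At Eta: gained ['W76T', 'I130M', 'N787S'] -> total ['I130M', 'N787S', 'W76T']
  At Gamma: gained ['C339H'] -> total ['C339H', 'I130M', 'N787S', 'W76T']
Mutations(Gamma) = ['C339H', 'I130M', 'N787S', 'W76T']
Accumulating mutations along path to Eta:
  At Theta: gained [] -> total []
  At Eta: gained ['W76T', 'I130M', 'N787S'] -> total ['I130M', 'N787S', 'W76T']
Mutations(Eta) = ['I130M', 'N787S', 'W76T']
Intersection: ['C339H', 'I130M', 'N787S', 'W76T'] ∩ ['I130M', 'N787S', 'W76T'] = ['I130M', 'N787S', 'W76T']

Answer: I130M,N787S,W76T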